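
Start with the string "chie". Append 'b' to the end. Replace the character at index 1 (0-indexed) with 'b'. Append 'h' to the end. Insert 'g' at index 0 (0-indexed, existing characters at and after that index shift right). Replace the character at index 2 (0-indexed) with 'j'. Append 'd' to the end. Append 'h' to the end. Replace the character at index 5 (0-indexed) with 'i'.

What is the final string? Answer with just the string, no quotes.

Applying each edit step by step:
Start: "chie"
Op 1 (append 'b'): "chie" -> "chieb"
Op 2 (replace idx 1: 'h' -> 'b'): "chieb" -> "cbieb"
Op 3 (append 'h'): "cbieb" -> "cbiebh"
Op 4 (insert 'g' at idx 0): "cbiebh" -> "gcbiebh"
Op 5 (replace idx 2: 'b' -> 'j'): "gcbiebh" -> "gcjiebh"
Op 6 (append 'd'): "gcjiebh" -> "gcjiebhd"
Op 7 (append 'h'): "gcjiebhd" -> "gcjiebhdh"
Op 8 (replace idx 5: 'b' -> 'i'): "gcjiebhdh" -> "gcjieihdh"

Answer: gcjieihdh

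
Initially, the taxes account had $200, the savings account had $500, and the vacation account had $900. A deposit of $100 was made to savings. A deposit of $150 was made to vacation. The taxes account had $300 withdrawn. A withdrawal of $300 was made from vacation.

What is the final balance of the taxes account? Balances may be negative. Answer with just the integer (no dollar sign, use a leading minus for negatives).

Answer: -100

Derivation:
Tracking account balances step by step:
Start: taxes=200, savings=500, vacation=900
Event 1 (deposit 100 to savings): savings: 500 + 100 = 600. Balances: taxes=200, savings=600, vacation=900
Event 2 (deposit 150 to vacation): vacation: 900 + 150 = 1050. Balances: taxes=200, savings=600, vacation=1050
Event 3 (withdraw 300 from taxes): taxes: 200 - 300 = -100. Balances: taxes=-100, savings=600, vacation=1050
Event 4 (withdraw 300 from vacation): vacation: 1050 - 300 = 750. Balances: taxes=-100, savings=600, vacation=750

Final balance of taxes: -100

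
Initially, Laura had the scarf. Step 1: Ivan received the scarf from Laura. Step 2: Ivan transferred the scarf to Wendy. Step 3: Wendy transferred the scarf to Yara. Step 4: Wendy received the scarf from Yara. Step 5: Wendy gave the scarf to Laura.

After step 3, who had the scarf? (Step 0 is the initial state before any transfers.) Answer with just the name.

Answer: Yara

Derivation:
Tracking the scarf holder through step 3:
After step 0 (start): Laura
After step 1: Ivan
After step 2: Wendy
After step 3: Yara

At step 3, the holder is Yara.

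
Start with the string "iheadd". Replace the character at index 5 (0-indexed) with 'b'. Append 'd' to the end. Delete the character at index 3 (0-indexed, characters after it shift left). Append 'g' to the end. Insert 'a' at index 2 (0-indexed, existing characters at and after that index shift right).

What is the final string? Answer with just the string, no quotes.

Answer: ihaedbdg

Derivation:
Applying each edit step by step:
Start: "iheadd"
Op 1 (replace idx 5: 'd' -> 'b'): "iheadd" -> "iheadb"
Op 2 (append 'd'): "iheadb" -> "iheadbd"
Op 3 (delete idx 3 = 'a'): "iheadbd" -> "ihedbd"
Op 4 (append 'g'): "ihedbd" -> "ihedbdg"
Op 5 (insert 'a' at idx 2): "ihedbdg" -> "ihaedbdg"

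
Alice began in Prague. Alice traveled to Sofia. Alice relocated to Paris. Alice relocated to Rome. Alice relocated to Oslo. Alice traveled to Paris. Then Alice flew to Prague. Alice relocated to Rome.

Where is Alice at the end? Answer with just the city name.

Tracking Alice's location:
Start: Alice is in Prague.
After move 1: Prague -> Sofia. Alice is in Sofia.
After move 2: Sofia -> Paris. Alice is in Paris.
After move 3: Paris -> Rome. Alice is in Rome.
After move 4: Rome -> Oslo. Alice is in Oslo.
After move 5: Oslo -> Paris. Alice is in Paris.
After move 6: Paris -> Prague. Alice is in Prague.
After move 7: Prague -> Rome. Alice is in Rome.

Answer: Rome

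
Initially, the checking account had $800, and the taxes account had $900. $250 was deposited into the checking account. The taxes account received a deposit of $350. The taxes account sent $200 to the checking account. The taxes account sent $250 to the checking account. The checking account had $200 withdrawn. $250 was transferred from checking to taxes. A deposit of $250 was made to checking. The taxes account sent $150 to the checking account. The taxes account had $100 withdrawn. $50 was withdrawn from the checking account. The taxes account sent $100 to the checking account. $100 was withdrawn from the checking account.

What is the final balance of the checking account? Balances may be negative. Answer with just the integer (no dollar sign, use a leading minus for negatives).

Tracking account balances step by step:
Start: checking=800, taxes=900
Event 1 (deposit 250 to checking): checking: 800 + 250 = 1050. Balances: checking=1050, taxes=900
Event 2 (deposit 350 to taxes): taxes: 900 + 350 = 1250. Balances: checking=1050, taxes=1250
Event 3 (transfer 200 taxes -> checking): taxes: 1250 - 200 = 1050, checking: 1050 + 200 = 1250. Balances: checking=1250, taxes=1050
Event 4 (transfer 250 taxes -> checking): taxes: 1050 - 250 = 800, checking: 1250 + 250 = 1500. Balances: checking=1500, taxes=800
Event 5 (withdraw 200 from checking): checking: 1500 - 200 = 1300. Balances: checking=1300, taxes=800
Event 6 (transfer 250 checking -> taxes): checking: 1300 - 250 = 1050, taxes: 800 + 250 = 1050. Balances: checking=1050, taxes=1050
Event 7 (deposit 250 to checking): checking: 1050 + 250 = 1300. Balances: checking=1300, taxes=1050
Event 8 (transfer 150 taxes -> checking): taxes: 1050 - 150 = 900, checking: 1300 + 150 = 1450. Balances: checking=1450, taxes=900
Event 9 (withdraw 100 from taxes): taxes: 900 - 100 = 800. Balances: checking=1450, taxes=800
Event 10 (withdraw 50 from checking): checking: 1450 - 50 = 1400. Balances: checking=1400, taxes=800
Event 11 (transfer 100 taxes -> checking): taxes: 800 - 100 = 700, checking: 1400 + 100 = 1500. Balances: checking=1500, taxes=700
Event 12 (withdraw 100 from checking): checking: 1500 - 100 = 1400. Balances: checking=1400, taxes=700

Final balance of checking: 1400

Answer: 1400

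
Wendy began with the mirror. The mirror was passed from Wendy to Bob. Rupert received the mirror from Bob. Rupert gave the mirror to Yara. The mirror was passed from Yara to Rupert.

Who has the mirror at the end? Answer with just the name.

Tracking the mirror through each event:
Start: Wendy has the mirror.
After event 1: Bob has the mirror.
After event 2: Rupert has the mirror.
After event 3: Yara has the mirror.
After event 4: Rupert has the mirror.

Answer: Rupert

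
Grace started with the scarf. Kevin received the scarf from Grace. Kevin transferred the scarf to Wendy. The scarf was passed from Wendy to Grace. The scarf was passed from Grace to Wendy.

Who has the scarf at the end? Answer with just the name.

Answer: Wendy

Derivation:
Tracking the scarf through each event:
Start: Grace has the scarf.
After event 1: Kevin has the scarf.
After event 2: Wendy has the scarf.
After event 3: Grace has the scarf.
After event 4: Wendy has the scarf.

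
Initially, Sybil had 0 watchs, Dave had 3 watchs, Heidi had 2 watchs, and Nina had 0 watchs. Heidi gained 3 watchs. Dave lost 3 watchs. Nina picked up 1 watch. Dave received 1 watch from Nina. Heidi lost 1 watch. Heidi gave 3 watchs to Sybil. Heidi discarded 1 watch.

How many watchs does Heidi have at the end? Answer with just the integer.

Tracking counts step by step:
Start: Sybil=0, Dave=3, Heidi=2, Nina=0
Event 1 (Heidi +3): Heidi: 2 -> 5. State: Sybil=0, Dave=3, Heidi=5, Nina=0
Event 2 (Dave -3): Dave: 3 -> 0. State: Sybil=0, Dave=0, Heidi=5, Nina=0
Event 3 (Nina +1): Nina: 0 -> 1. State: Sybil=0, Dave=0, Heidi=5, Nina=1
Event 4 (Nina -> Dave, 1): Nina: 1 -> 0, Dave: 0 -> 1. State: Sybil=0, Dave=1, Heidi=5, Nina=0
Event 5 (Heidi -1): Heidi: 5 -> 4. State: Sybil=0, Dave=1, Heidi=4, Nina=0
Event 6 (Heidi -> Sybil, 3): Heidi: 4 -> 1, Sybil: 0 -> 3. State: Sybil=3, Dave=1, Heidi=1, Nina=0
Event 7 (Heidi -1): Heidi: 1 -> 0. State: Sybil=3, Dave=1, Heidi=0, Nina=0

Heidi's final count: 0

Answer: 0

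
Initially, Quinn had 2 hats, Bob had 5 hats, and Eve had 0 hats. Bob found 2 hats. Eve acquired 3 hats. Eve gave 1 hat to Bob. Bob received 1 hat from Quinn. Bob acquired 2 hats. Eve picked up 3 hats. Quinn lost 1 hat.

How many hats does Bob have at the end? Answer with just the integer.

Tracking counts step by step:
Start: Quinn=2, Bob=5, Eve=0
Event 1 (Bob +2): Bob: 5 -> 7. State: Quinn=2, Bob=7, Eve=0
Event 2 (Eve +3): Eve: 0 -> 3. State: Quinn=2, Bob=7, Eve=3
Event 3 (Eve -> Bob, 1): Eve: 3 -> 2, Bob: 7 -> 8. State: Quinn=2, Bob=8, Eve=2
Event 4 (Quinn -> Bob, 1): Quinn: 2 -> 1, Bob: 8 -> 9. State: Quinn=1, Bob=9, Eve=2
Event 5 (Bob +2): Bob: 9 -> 11. State: Quinn=1, Bob=11, Eve=2
Event 6 (Eve +3): Eve: 2 -> 5. State: Quinn=1, Bob=11, Eve=5
Event 7 (Quinn -1): Quinn: 1 -> 0. State: Quinn=0, Bob=11, Eve=5

Bob's final count: 11

Answer: 11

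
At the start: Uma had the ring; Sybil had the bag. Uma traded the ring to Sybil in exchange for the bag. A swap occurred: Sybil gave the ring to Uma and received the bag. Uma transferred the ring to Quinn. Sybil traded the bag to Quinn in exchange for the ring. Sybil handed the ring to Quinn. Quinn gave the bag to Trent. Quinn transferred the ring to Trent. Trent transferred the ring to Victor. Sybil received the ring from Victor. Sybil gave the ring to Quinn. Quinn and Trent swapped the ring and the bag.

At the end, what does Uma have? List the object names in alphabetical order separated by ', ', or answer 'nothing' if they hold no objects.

Answer: nothing

Derivation:
Tracking all object holders:
Start: ring:Uma, bag:Sybil
Event 1 (swap ring<->bag: now ring:Sybil, bag:Uma). State: ring:Sybil, bag:Uma
Event 2 (swap ring<->bag: now ring:Uma, bag:Sybil). State: ring:Uma, bag:Sybil
Event 3 (give ring: Uma -> Quinn). State: ring:Quinn, bag:Sybil
Event 4 (swap bag<->ring: now bag:Quinn, ring:Sybil). State: ring:Sybil, bag:Quinn
Event 5 (give ring: Sybil -> Quinn). State: ring:Quinn, bag:Quinn
Event 6 (give bag: Quinn -> Trent). State: ring:Quinn, bag:Trent
Event 7 (give ring: Quinn -> Trent). State: ring:Trent, bag:Trent
Event 8 (give ring: Trent -> Victor). State: ring:Victor, bag:Trent
Event 9 (give ring: Victor -> Sybil). State: ring:Sybil, bag:Trent
Event 10 (give ring: Sybil -> Quinn). State: ring:Quinn, bag:Trent
Event 11 (swap ring<->bag: now ring:Trent, bag:Quinn). State: ring:Trent, bag:Quinn

Final state: ring:Trent, bag:Quinn
Uma holds: (nothing).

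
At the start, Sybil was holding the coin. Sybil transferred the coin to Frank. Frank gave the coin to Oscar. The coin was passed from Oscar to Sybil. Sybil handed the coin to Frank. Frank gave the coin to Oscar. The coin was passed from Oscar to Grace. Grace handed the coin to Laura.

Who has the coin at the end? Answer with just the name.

Tracking the coin through each event:
Start: Sybil has the coin.
After event 1: Frank has the coin.
After event 2: Oscar has the coin.
After event 3: Sybil has the coin.
After event 4: Frank has the coin.
After event 5: Oscar has the coin.
After event 6: Grace has the coin.
After event 7: Laura has the coin.

Answer: Laura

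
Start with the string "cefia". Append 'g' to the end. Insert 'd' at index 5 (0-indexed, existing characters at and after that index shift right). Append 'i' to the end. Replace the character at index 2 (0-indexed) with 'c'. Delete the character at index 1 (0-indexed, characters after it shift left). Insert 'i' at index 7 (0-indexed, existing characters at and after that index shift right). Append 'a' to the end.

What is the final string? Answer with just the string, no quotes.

Answer: cciadgiia

Derivation:
Applying each edit step by step:
Start: "cefia"
Op 1 (append 'g'): "cefia" -> "cefiag"
Op 2 (insert 'd' at idx 5): "cefiag" -> "cefiadg"
Op 3 (append 'i'): "cefiadg" -> "cefiadgi"
Op 4 (replace idx 2: 'f' -> 'c'): "cefiadgi" -> "ceciadgi"
Op 5 (delete idx 1 = 'e'): "ceciadgi" -> "cciadgi"
Op 6 (insert 'i' at idx 7): "cciadgi" -> "cciadgii"
Op 7 (append 'a'): "cciadgii" -> "cciadgiia"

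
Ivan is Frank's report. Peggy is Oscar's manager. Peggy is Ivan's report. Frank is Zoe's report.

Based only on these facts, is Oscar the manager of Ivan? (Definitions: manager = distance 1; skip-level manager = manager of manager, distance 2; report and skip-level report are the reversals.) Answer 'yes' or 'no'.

Reconstructing the manager chain from the given facts:
  Zoe -> Frank -> Ivan -> Peggy -> Oscar
(each arrow means 'manager of the next')
Positions in the chain (0 = top):
  position of Zoe: 0
  position of Frank: 1
  position of Ivan: 2
  position of Peggy: 3
  position of Oscar: 4

Oscar is at position 4, Ivan is at position 2; signed distance (j - i) = -2.
'manager' requires j - i = 1. Actual distance is -2, so the relation does NOT hold.

Answer: no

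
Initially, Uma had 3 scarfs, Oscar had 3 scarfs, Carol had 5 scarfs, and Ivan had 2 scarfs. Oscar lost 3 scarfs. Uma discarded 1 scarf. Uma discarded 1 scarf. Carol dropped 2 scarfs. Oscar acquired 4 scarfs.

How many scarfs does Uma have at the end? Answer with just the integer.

Answer: 1

Derivation:
Tracking counts step by step:
Start: Uma=3, Oscar=3, Carol=5, Ivan=2
Event 1 (Oscar -3): Oscar: 3 -> 0. State: Uma=3, Oscar=0, Carol=5, Ivan=2
Event 2 (Uma -1): Uma: 3 -> 2. State: Uma=2, Oscar=0, Carol=5, Ivan=2
Event 3 (Uma -1): Uma: 2 -> 1. State: Uma=1, Oscar=0, Carol=5, Ivan=2
Event 4 (Carol -2): Carol: 5 -> 3. State: Uma=1, Oscar=0, Carol=3, Ivan=2
Event 5 (Oscar +4): Oscar: 0 -> 4. State: Uma=1, Oscar=4, Carol=3, Ivan=2

Uma's final count: 1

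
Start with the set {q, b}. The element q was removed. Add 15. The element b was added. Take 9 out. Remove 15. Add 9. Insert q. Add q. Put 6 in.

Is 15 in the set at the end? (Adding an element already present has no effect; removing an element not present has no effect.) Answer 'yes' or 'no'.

Tracking the set through each operation:
Start: {b, q}
Event 1 (remove q): removed. Set: {b}
Event 2 (add 15): added. Set: {15, b}
Event 3 (add b): already present, no change. Set: {15, b}
Event 4 (remove 9): not present, no change. Set: {15, b}
Event 5 (remove 15): removed. Set: {b}
Event 6 (add 9): added. Set: {9, b}
Event 7 (add q): added. Set: {9, b, q}
Event 8 (add q): already present, no change. Set: {9, b, q}
Event 9 (add 6): added. Set: {6, 9, b, q}

Final set: {6, 9, b, q} (size 4)
15 is NOT in the final set.

Answer: no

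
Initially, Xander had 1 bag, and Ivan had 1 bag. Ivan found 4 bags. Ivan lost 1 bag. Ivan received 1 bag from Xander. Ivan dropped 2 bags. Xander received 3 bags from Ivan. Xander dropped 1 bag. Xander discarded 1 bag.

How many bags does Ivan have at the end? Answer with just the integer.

Tracking counts step by step:
Start: Xander=1, Ivan=1
Event 1 (Ivan +4): Ivan: 1 -> 5. State: Xander=1, Ivan=5
Event 2 (Ivan -1): Ivan: 5 -> 4. State: Xander=1, Ivan=4
Event 3 (Xander -> Ivan, 1): Xander: 1 -> 0, Ivan: 4 -> 5. State: Xander=0, Ivan=5
Event 4 (Ivan -2): Ivan: 5 -> 3. State: Xander=0, Ivan=3
Event 5 (Ivan -> Xander, 3): Ivan: 3 -> 0, Xander: 0 -> 3. State: Xander=3, Ivan=0
Event 6 (Xander -1): Xander: 3 -> 2. State: Xander=2, Ivan=0
Event 7 (Xander -1): Xander: 2 -> 1. State: Xander=1, Ivan=0

Ivan's final count: 0

Answer: 0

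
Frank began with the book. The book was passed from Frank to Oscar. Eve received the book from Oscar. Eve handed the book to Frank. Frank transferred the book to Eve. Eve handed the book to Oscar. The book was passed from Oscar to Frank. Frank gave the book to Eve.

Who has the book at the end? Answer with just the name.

Answer: Eve

Derivation:
Tracking the book through each event:
Start: Frank has the book.
After event 1: Oscar has the book.
After event 2: Eve has the book.
After event 3: Frank has the book.
After event 4: Eve has the book.
After event 5: Oscar has the book.
After event 6: Frank has the book.
After event 7: Eve has the book.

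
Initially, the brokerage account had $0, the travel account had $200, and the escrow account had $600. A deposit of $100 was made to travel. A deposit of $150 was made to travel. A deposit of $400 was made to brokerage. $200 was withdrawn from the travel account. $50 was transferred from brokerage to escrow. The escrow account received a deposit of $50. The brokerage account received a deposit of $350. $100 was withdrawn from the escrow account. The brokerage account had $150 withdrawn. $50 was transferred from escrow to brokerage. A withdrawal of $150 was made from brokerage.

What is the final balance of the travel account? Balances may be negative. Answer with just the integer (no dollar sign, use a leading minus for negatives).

Tracking account balances step by step:
Start: brokerage=0, travel=200, escrow=600
Event 1 (deposit 100 to travel): travel: 200 + 100 = 300. Balances: brokerage=0, travel=300, escrow=600
Event 2 (deposit 150 to travel): travel: 300 + 150 = 450. Balances: brokerage=0, travel=450, escrow=600
Event 3 (deposit 400 to brokerage): brokerage: 0 + 400 = 400. Balances: brokerage=400, travel=450, escrow=600
Event 4 (withdraw 200 from travel): travel: 450 - 200 = 250. Balances: brokerage=400, travel=250, escrow=600
Event 5 (transfer 50 brokerage -> escrow): brokerage: 400 - 50 = 350, escrow: 600 + 50 = 650. Balances: brokerage=350, travel=250, escrow=650
Event 6 (deposit 50 to escrow): escrow: 650 + 50 = 700. Balances: brokerage=350, travel=250, escrow=700
Event 7 (deposit 350 to brokerage): brokerage: 350 + 350 = 700. Balances: brokerage=700, travel=250, escrow=700
Event 8 (withdraw 100 from escrow): escrow: 700 - 100 = 600. Balances: brokerage=700, travel=250, escrow=600
Event 9 (withdraw 150 from brokerage): brokerage: 700 - 150 = 550. Balances: brokerage=550, travel=250, escrow=600
Event 10 (transfer 50 escrow -> brokerage): escrow: 600 - 50 = 550, brokerage: 550 + 50 = 600. Balances: brokerage=600, travel=250, escrow=550
Event 11 (withdraw 150 from brokerage): brokerage: 600 - 150 = 450. Balances: brokerage=450, travel=250, escrow=550

Final balance of travel: 250

Answer: 250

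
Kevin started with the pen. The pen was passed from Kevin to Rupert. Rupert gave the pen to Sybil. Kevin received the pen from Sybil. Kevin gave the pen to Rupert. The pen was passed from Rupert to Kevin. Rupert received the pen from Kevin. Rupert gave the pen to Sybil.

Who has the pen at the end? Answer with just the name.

Answer: Sybil

Derivation:
Tracking the pen through each event:
Start: Kevin has the pen.
After event 1: Rupert has the pen.
After event 2: Sybil has the pen.
After event 3: Kevin has the pen.
After event 4: Rupert has the pen.
After event 5: Kevin has the pen.
After event 6: Rupert has the pen.
After event 7: Sybil has the pen.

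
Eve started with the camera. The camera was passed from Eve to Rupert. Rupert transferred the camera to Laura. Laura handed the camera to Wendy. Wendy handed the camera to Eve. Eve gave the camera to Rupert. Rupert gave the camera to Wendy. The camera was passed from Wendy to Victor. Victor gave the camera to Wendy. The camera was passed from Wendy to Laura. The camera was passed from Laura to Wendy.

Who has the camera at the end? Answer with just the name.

Answer: Wendy

Derivation:
Tracking the camera through each event:
Start: Eve has the camera.
After event 1: Rupert has the camera.
After event 2: Laura has the camera.
After event 3: Wendy has the camera.
After event 4: Eve has the camera.
After event 5: Rupert has the camera.
After event 6: Wendy has the camera.
After event 7: Victor has the camera.
After event 8: Wendy has the camera.
After event 9: Laura has the camera.
After event 10: Wendy has the camera.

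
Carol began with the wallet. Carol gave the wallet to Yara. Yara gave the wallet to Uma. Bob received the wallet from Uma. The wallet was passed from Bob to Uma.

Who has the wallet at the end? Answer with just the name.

Tracking the wallet through each event:
Start: Carol has the wallet.
After event 1: Yara has the wallet.
After event 2: Uma has the wallet.
After event 3: Bob has the wallet.
After event 4: Uma has the wallet.

Answer: Uma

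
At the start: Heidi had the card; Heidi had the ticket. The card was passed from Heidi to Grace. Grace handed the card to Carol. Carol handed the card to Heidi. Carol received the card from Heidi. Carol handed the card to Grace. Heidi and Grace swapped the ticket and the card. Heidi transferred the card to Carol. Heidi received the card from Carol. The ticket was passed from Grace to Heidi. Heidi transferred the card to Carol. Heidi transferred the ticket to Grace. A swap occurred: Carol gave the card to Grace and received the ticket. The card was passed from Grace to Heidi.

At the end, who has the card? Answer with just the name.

Tracking all object holders:
Start: card:Heidi, ticket:Heidi
Event 1 (give card: Heidi -> Grace). State: card:Grace, ticket:Heidi
Event 2 (give card: Grace -> Carol). State: card:Carol, ticket:Heidi
Event 3 (give card: Carol -> Heidi). State: card:Heidi, ticket:Heidi
Event 4 (give card: Heidi -> Carol). State: card:Carol, ticket:Heidi
Event 5 (give card: Carol -> Grace). State: card:Grace, ticket:Heidi
Event 6 (swap ticket<->card: now ticket:Grace, card:Heidi). State: card:Heidi, ticket:Grace
Event 7 (give card: Heidi -> Carol). State: card:Carol, ticket:Grace
Event 8 (give card: Carol -> Heidi). State: card:Heidi, ticket:Grace
Event 9 (give ticket: Grace -> Heidi). State: card:Heidi, ticket:Heidi
Event 10 (give card: Heidi -> Carol). State: card:Carol, ticket:Heidi
Event 11 (give ticket: Heidi -> Grace). State: card:Carol, ticket:Grace
Event 12 (swap card<->ticket: now card:Grace, ticket:Carol). State: card:Grace, ticket:Carol
Event 13 (give card: Grace -> Heidi). State: card:Heidi, ticket:Carol

Final state: card:Heidi, ticket:Carol
The card is held by Heidi.

Answer: Heidi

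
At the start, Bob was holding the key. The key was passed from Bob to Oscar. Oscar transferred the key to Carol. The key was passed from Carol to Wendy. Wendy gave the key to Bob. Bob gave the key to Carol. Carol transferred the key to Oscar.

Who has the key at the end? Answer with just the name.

Answer: Oscar

Derivation:
Tracking the key through each event:
Start: Bob has the key.
After event 1: Oscar has the key.
After event 2: Carol has the key.
After event 3: Wendy has the key.
After event 4: Bob has the key.
After event 5: Carol has the key.
After event 6: Oscar has the key.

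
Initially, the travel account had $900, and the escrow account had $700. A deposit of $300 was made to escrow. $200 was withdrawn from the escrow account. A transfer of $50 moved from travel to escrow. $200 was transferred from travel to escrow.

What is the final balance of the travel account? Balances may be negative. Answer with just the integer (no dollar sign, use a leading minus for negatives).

Tracking account balances step by step:
Start: travel=900, escrow=700
Event 1 (deposit 300 to escrow): escrow: 700 + 300 = 1000. Balances: travel=900, escrow=1000
Event 2 (withdraw 200 from escrow): escrow: 1000 - 200 = 800. Balances: travel=900, escrow=800
Event 3 (transfer 50 travel -> escrow): travel: 900 - 50 = 850, escrow: 800 + 50 = 850. Balances: travel=850, escrow=850
Event 4 (transfer 200 travel -> escrow): travel: 850 - 200 = 650, escrow: 850 + 200 = 1050. Balances: travel=650, escrow=1050

Final balance of travel: 650

Answer: 650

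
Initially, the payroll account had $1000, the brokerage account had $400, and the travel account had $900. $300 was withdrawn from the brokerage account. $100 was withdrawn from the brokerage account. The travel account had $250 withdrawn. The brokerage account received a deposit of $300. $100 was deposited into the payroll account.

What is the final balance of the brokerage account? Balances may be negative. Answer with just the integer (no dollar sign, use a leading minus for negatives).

Tracking account balances step by step:
Start: payroll=1000, brokerage=400, travel=900
Event 1 (withdraw 300 from brokerage): brokerage: 400 - 300 = 100. Balances: payroll=1000, brokerage=100, travel=900
Event 2 (withdraw 100 from brokerage): brokerage: 100 - 100 = 0. Balances: payroll=1000, brokerage=0, travel=900
Event 3 (withdraw 250 from travel): travel: 900 - 250 = 650. Balances: payroll=1000, brokerage=0, travel=650
Event 4 (deposit 300 to brokerage): brokerage: 0 + 300 = 300. Balances: payroll=1000, brokerage=300, travel=650
Event 5 (deposit 100 to payroll): payroll: 1000 + 100 = 1100. Balances: payroll=1100, brokerage=300, travel=650

Final balance of brokerage: 300

Answer: 300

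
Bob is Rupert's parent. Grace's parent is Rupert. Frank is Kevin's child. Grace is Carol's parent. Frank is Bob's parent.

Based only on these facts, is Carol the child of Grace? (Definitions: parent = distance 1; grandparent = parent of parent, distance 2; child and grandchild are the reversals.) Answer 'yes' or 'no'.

Reconstructing the parent chain from the given facts:
  Kevin -> Frank -> Bob -> Rupert -> Grace -> Carol
(each arrow means 'parent of the next')
Positions in the chain (0 = top):
  position of Kevin: 0
  position of Frank: 1
  position of Bob: 2
  position of Rupert: 3
  position of Grace: 4
  position of Carol: 5

Carol is at position 5, Grace is at position 4; signed distance (j - i) = -1.
'child' requires j - i = -1. Actual distance is -1, so the relation HOLDS.

Answer: yes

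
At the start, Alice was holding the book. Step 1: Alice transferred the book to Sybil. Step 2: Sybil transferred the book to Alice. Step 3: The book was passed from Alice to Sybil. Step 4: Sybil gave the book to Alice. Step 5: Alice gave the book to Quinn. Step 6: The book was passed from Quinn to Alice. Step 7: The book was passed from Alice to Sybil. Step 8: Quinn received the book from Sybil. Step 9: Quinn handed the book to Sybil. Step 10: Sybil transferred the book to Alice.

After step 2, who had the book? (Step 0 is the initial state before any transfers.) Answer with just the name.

Tracking the book holder through step 2:
After step 0 (start): Alice
After step 1: Sybil
After step 2: Alice

At step 2, the holder is Alice.

Answer: Alice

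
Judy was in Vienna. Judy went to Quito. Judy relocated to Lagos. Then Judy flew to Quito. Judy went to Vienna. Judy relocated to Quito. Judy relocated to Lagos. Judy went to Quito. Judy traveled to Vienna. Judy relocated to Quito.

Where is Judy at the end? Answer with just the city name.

Tracking Judy's location:
Start: Judy is in Vienna.
After move 1: Vienna -> Quito. Judy is in Quito.
After move 2: Quito -> Lagos. Judy is in Lagos.
After move 3: Lagos -> Quito. Judy is in Quito.
After move 4: Quito -> Vienna. Judy is in Vienna.
After move 5: Vienna -> Quito. Judy is in Quito.
After move 6: Quito -> Lagos. Judy is in Lagos.
After move 7: Lagos -> Quito. Judy is in Quito.
After move 8: Quito -> Vienna. Judy is in Vienna.
After move 9: Vienna -> Quito. Judy is in Quito.

Answer: Quito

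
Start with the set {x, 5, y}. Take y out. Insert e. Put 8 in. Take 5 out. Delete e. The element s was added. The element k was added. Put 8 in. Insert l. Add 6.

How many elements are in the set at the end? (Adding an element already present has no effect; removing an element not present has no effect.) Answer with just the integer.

Answer: 6

Derivation:
Tracking the set through each operation:
Start: {5, x, y}
Event 1 (remove y): removed. Set: {5, x}
Event 2 (add e): added. Set: {5, e, x}
Event 3 (add 8): added. Set: {5, 8, e, x}
Event 4 (remove 5): removed. Set: {8, e, x}
Event 5 (remove e): removed. Set: {8, x}
Event 6 (add s): added. Set: {8, s, x}
Event 7 (add k): added. Set: {8, k, s, x}
Event 8 (add 8): already present, no change. Set: {8, k, s, x}
Event 9 (add l): added. Set: {8, k, l, s, x}
Event 10 (add 6): added. Set: {6, 8, k, l, s, x}

Final set: {6, 8, k, l, s, x} (size 6)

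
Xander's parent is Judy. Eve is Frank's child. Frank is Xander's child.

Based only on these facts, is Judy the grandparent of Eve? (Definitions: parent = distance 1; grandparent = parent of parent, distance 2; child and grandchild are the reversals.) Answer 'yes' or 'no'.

Reconstructing the parent chain from the given facts:
  Judy -> Xander -> Frank -> Eve
(each arrow means 'parent of the next')
Positions in the chain (0 = top):
  position of Judy: 0
  position of Xander: 1
  position of Frank: 2
  position of Eve: 3

Judy is at position 0, Eve is at position 3; signed distance (j - i) = 3.
'grandparent' requires j - i = 2. Actual distance is 3, so the relation does NOT hold.

Answer: no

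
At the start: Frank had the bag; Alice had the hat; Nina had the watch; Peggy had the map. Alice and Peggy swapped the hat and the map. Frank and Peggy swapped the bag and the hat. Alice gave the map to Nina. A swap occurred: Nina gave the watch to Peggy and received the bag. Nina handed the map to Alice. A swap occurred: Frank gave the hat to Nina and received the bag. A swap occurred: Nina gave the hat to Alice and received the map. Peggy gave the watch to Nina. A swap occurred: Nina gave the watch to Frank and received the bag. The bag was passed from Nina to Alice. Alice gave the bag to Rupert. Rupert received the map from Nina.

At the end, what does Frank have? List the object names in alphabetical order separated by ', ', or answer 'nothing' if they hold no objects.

Tracking all object holders:
Start: bag:Frank, hat:Alice, watch:Nina, map:Peggy
Event 1 (swap hat<->map: now hat:Peggy, map:Alice). State: bag:Frank, hat:Peggy, watch:Nina, map:Alice
Event 2 (swap bag<->hat: now bag:Peggy, hat:Frank). State: bag:Peggy, hat:Frank, watch:Nina, map:Alice
Event 3 (give map: Alice -> Nina). State: bag:Peggy, hat:Frank, watch:Nina, map:Nina
Event 4 (swap watch<->bag: now watch:Peggy, bag:Nina). State: bag:Nina, hat:Frank, watch:Peggy, map:Nina
Event 5 (give map: Nina -> Alice). State: bag:Nina, hat:Frank, watch:Peggy, map:Alice
Event 6 (swap hat<->bag: now hat:Nina, bag:Frank). State: bag:Frank, hat:Nina, watch:Peggy, map:Alice
Event 7 (swap hat<->map: now hat:Alice, map:Nina). State: bag:Frank, hat:Alice, watch:Peggy, map:Nina
Event 8 (give watch: Peggy -> Nina). State: bag:Frank, hat:Alice, watch:Nina, map:Nina
Event 9 (swap watch<->bag: now watch:Frank, bag:Nina). State: bag:Nina, hat:Alice, watch:Frank, map:Nina
Event 10 (give bag: Nina -> Alice). State: bag:Alice, hat:Alice, watch:Frank, map:Nina
Event 11 (give bag: Alice -> Rupert). State: bag:Rupert, hat:Alice, watch:Frank, map:Nina
Event 12 (give map: Nina -> Rupert). State: bag:Rupert, hat:Alice, watch:Frank, map:Rupert

Final state: bag:Rupert, hat:Alice, watch:Frank, map:Rupert
Frank holds: watch.

Answer: watch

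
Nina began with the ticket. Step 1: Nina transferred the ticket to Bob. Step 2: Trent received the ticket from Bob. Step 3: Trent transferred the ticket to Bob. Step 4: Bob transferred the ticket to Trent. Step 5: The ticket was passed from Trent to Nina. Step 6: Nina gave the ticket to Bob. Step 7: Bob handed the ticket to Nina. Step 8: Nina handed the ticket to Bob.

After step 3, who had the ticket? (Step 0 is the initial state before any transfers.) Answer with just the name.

Tracking the ticket holder through step 3:
After step 0 (start): Nina
After step 1: Bob
After step 2: Trent
After step 3: Bob

At step 3, the holder is Bob.

Answer: Bob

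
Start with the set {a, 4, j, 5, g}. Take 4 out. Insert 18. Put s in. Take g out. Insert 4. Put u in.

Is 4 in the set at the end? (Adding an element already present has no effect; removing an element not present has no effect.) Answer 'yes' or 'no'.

Answer: yes

Derivation:
Tracking the set through each operation:
Start: {4, 5, a, g, j}
Event 1 (remove 4): removed. Set: {5, a, g, j}
Event 2 (add 18): added. Set: {18, 5, a, g, j}
Event 3 (add s): added. Set: {18, 5, a, g, j, s}
Event 4 (remove g): removed. Set: {18, 5, a, j, s}
Event 5 (add 4): added. Set: {18, 4, 5, a, j, s}
Event 6 (add u): added. Set: {18, 4, 5, a, j, s, u}

Final set: {18, 4, 5, a, j, s, u} (size 7)
4 is in the final set.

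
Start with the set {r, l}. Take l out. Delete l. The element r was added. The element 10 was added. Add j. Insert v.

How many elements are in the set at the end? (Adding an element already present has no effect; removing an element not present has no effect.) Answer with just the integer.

Tracking the set through each operation:
Start: {l, r}
Event 1 (remove l): removed. Set: {r}
Event 2 (remove l): not present, no change. Set: {r}
Event 3 (add r): already present, no change. Set: {r}
Event 4 (add 10): added. Set: {10, r}
Event 5 (add j): added. Set: {10, j, r}
Event 6 (add v): added. Set: {10, j, r, v}

Final set: {10, j, r, v} (size 4)

Answer: 4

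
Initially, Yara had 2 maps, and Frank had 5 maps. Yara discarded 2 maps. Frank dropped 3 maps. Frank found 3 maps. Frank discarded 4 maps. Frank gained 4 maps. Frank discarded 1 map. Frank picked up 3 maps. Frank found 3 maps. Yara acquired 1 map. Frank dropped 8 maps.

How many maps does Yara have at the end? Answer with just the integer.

Answer: 1

Derivation:
Tracking counts step by step:
Start: Yara=2, Frank=5
Event 1 (Yara -2): Yara: 2 -> 0. State: Yara=0, Frank=5
Event 2 (Frank -3): Frank: 5 -> 2. State: Yara=0, Frank=2
Event 3 (Frank +3): Frank: 2 -> 5. State: Yara=0, Frank=5
Event 4 (Frank -4): Frank: 5 -> 1. State: Yara=0, Frank=1
Event 5 (Frank +4): Frank: 1 -> 5. State: Yara=0, Frank=5
Event 6 (Frank -1): Frank: 5 -> 4. State: Yara=0, Frank=4
Event 7 (Frank +3): Frank: 4 -> 7. State: Yara=0, Frank=7
Event 8 (Frank +3): Frank: 7 -> 10. State: Yara=0, Frank=10
Event 9 (Yara +1): Yara: 0 -> 1. State: Yara=1, Frank=10
Event 10 (Frank -8): Frank: 10 -> 2. State: Yara=1, Frank=2

Yara's final count: 1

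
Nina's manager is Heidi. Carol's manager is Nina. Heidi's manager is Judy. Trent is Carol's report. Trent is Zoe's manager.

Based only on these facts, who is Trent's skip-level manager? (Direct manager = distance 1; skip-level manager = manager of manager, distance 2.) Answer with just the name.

Answer: Nina

Derivation:
Reconstructing the manager chain from the given facts:
  Judy -> Heidi -> Nina -> Carol -> Trent -> Zoe
(each arrow means 'manager of the next')
Positions in the chain (0 = top):
  position of Judy: 0
  position of Heidi: 1
  position of Nina: 2
  position of Carol: 3
  position of Trent: 4
  position of Zoe: 5

Trent is at position 4; the skip-level manager is 2 steps up the chain, i.e. position 2: Nina.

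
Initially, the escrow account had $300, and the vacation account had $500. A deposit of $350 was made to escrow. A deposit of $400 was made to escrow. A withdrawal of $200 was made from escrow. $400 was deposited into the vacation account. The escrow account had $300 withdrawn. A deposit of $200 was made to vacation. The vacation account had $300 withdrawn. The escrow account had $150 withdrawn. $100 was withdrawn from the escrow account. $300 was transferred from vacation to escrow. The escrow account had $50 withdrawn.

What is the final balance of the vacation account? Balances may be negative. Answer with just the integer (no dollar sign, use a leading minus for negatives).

Tracking account balances step by step:
Start: escrow=300, vacation=500
Event 1 (deposit 350 to escrow): escrow: 300 + 350 = 650. Balances: escrow=650, vacation=500
Event 2 (deposit 400 to escrow): escrow: 650 + 400 = 1050. Balances: escrow=1050, vacation=500
Event 3 (withdraw 200 from escrow): escrow: 1050 - 200 = 850. Balances: escrow=850, vacation=500
Event 4 (deposit 400 to vacation): vacation: 500 + 400 = 900. Balances: escrow=850, vacation=900
Event 5 (withdraw 300 from escrow): escrow: 850 - 300 = 550. Balances: escrow=550, vacation=900
Event 6 (deposit 200 to vacation): vacation: 900 + 200 = 1100. Balances: escrow=550, vacation=1100
Event 7 (withdraw 300 from vacation): vacation: 1100 - 300 = 800. Balances: escrow=550, vacation=800
Event 8 (withdraw 150 from escrow): escrow: 550 - 150 = 400. Balances: escrow=400, vacation=800
Event 9 (withdraw 100 from escrow): escrow: 400 - 100 = 300. Balances: escrow=300, vacation=800
Event 10 (transfer 300 vacation -> escrow): vacation: 800 - 300 = 500, escrow: 300 + 300 = 600. Balances: escrow=600, vacation=500
Event 11 (withdraw 50 from escrow): escrow: 600 - 50 = 550. Balances: escrow=550, vacation=500

Final balance of vacation: 500

Answer: 500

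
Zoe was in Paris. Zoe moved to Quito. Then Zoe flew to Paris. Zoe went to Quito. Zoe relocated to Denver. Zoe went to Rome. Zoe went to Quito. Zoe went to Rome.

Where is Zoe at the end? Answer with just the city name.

Tracking Zoe's location:
Start: Zoe is in Paris.
After move 1: Paris -> Quito. Zoe is in Quito.
After move 2: Quito -> Paris. Zoe is in Paris.
After move 3: Paris -> Quito. Zoe is in Quito.
After move 4: Quito -> Denver. Zoe is in Denver.
After move 5: Denver -> Rome. Zoe is in Rome.
After move 6: Rome -> Quito. Zoe is in Quito.
After move 7: Quito -> Rome. Zoe is in Rome.

Answer: Rome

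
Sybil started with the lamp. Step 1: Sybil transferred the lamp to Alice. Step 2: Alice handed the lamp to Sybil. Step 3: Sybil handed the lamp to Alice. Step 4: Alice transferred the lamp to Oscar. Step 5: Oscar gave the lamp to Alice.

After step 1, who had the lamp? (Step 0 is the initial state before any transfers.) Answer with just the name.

Tracking the lamp holder through step 1:
After step 0 (start): Sybil
After step 1: Alice

At step 1, the holder is Alice.

Answer: Alice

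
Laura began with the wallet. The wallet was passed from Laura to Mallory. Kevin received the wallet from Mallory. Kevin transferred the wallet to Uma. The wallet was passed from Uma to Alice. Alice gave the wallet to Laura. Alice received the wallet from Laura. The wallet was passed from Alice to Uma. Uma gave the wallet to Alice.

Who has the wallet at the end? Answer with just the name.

Answer: Alice

Derivation:
Tracking the wallet through each event:
Start: Laura has the wallet.
After event 1: Mallory has the wallet.
After event 2: Kevin has the wallet.
After event 3: Uma has the wallet.
After event 4: Alice has the wallet.
After event 5: Laura has the wallet.
After event 6: Alice has the wallet.
After event 7: Uma has the wallet.
After event 8: Alice has the wallet.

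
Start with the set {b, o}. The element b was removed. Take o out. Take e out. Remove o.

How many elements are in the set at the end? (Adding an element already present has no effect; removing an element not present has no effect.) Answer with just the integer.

Answer: 0

Derivation:
Tracking the set through each operation:
Start: {b, o}
Event 1 (remove b): removed. Set: {o}
Event 2 (remove o): removed. Set: {}
Event 3 (remove e): not present, no change. Set: {}
Event 4 (remove o): not present, no change. Set: {}

Final set: {} (size 0)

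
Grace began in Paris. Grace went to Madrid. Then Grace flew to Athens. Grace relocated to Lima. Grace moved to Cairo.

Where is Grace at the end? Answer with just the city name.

Tracking Grace's location:
Start: Grace is in Paris.
After move 1: Paris -> Madrid. Grace is in Madrid.
After move 2: Madrid -> Athens. Grace is in Athens.
After move 3: Athens -> Lima. Grace is in Lima.
After move 4: Lima -> Cairo. Grace is in Cairo.

Answer: Cairo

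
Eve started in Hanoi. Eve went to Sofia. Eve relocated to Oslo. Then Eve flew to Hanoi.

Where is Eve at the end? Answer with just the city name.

Answer: Hanoi

Derivation:
Tracking Eve's location:
Start: Eve is in Hanoi.
After move 1: Hanoi -> Sofia. Eve is in Sofia.
After move 2: Sofia -> Oslo. Eve is in Oslo.
After move 3: Oslo -> Hanoi. Eve is in Hanoi.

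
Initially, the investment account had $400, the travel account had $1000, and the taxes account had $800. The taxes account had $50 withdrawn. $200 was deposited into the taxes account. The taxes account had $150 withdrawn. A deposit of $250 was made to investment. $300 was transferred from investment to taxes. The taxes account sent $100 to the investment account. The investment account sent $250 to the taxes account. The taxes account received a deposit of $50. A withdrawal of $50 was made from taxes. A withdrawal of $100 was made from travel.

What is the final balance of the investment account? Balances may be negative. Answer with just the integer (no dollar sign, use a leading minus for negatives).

Tracking account balances step by step:
Start: investment=400, travel=1000, taxes=800
Event 1 (withdraw 50 from taxes): taxes: 800 - 50 = 750. Balances: investment=400, travel=1000, taxes=750
Event 2 (deposit 200 to taxes): taxes: 750 + 200 = 950. Balances: investment=400, travel=1000, taxes=950
Event 3 (withdraw 150 from taxes): taxes: 950 - 150 = 800. Balances: investment=400, travel=1000, taxes=800
Event 4 (deposit 250 to investment): investment: 400 + 250 = 650. Balances: investment=650, travel=1000, taxes=800
Event 5 (transfer 300 investment -> taxes): investment: 650 - 300 = 350, taxes: 800 + 300 = 1100. Balances: investment=350, travel=1000, taxes=1100
Event 6 (transfer 100 taxes -> investment): taxes: 1100 - 100 = 1000, investment: 350 + 100 = 450. Balances: investment=450, travel=1000, taxes=1000
Event 7 (transfer 250 investment -> taxes): investment: 450 - 250 = 200, taxes: 1000 + 250 = 1250. Balances: investment=200, travel=1000, taxes=1250
Event 8 (deposit 50 to taxes): taxes: 1250 + 50 = 1300. Balances: investment=200, travel=1000, taxes=1300
Event 9 (withdraw 50 from taxes): taxes: 1300 - 50 = 1250. Balances: investment=200, travel=1000, taxes=1250
Event 10 (withdraw 100 from travel): travel: 1000 - 100 = 900. Balances: investment=200, travel=900, taxes=1250

Final balance of investment: 200

Answer: 200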